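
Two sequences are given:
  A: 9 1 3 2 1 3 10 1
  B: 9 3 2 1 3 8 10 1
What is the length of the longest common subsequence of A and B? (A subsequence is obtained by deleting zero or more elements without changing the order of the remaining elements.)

Backtracking the LCS table gives one alignment: 9 (A1,B1) → 3 (A3,B2) → 2 (A4,B3) → 1 (A5,B4) → 3 (A6,B5) → 10 (A7,B7) → 1 (A8,B8).
So the longest common subsequence has length 7.

7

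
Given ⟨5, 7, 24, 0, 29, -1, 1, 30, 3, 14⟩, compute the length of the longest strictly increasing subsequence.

Let dp[i] be the longest increasing subsequence ending at position i. Then dp = [1, 2, 3, 1, 4, 1, 2, 5, 3, 4].
The maximum is 5; one witness is 5, 7, 24, 29, 30 at positions 1,2,3,5,8.

5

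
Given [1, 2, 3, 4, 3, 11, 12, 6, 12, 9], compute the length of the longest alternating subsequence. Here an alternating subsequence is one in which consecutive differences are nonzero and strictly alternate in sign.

Track the best alternating length ending on an up-step vs a down-step at each position: up/down = 1/1, 2/1, 2/1, 2/1, 2/3, 4/1, 4/1, 4/5, 6/1, 6/7.
The maximum over both is 7; one such subsequence is 1, 4, 3, 11, 6, 12, 9.

7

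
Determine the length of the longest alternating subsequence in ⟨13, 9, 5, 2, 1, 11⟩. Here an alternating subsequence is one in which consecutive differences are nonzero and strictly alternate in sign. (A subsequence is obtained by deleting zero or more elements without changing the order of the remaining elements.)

3

Track the best alternating length ending on an up-step vs a down-step at each position: up/down = 1/1, 1/2, 1/2, 1/2, 1/2, 3/2.
The maximum over both is 3; one such subsequence is 13, 9, 11.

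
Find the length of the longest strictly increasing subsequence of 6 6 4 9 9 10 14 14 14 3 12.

One longest increasing subsequence is 6, 9, 10, 14 (positions 1,4,6,7), of length 4; no longer one exists.

4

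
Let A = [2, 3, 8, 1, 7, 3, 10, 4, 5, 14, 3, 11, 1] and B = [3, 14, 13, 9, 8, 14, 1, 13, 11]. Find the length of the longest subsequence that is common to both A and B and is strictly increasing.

For each value that appears in both, track the longest common increasing run ending there.
The best achievable length is 3; one witness is 3, 8, 14 (A-positions 2,3,10, B-positions 1,5,6).

3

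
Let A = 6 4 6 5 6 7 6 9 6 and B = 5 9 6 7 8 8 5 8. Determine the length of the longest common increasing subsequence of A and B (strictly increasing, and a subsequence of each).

3

A longest common strictly increasing subsequence is 5, 6, 7 (length 3); it appears in order in both A and B, and no longer such subsequence exists.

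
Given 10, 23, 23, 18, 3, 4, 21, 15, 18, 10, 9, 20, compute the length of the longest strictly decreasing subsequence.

One longest decreasing subsequence is 23, 18, 15, 10, 9 (positions 2,4,8,10,11), of length 5; no longer one exists.

5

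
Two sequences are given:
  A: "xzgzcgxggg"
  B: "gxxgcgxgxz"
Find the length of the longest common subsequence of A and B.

6

A longest common subsequence is xgcgxg (length 6); the LCS DP confirms no longer common subsequence exists.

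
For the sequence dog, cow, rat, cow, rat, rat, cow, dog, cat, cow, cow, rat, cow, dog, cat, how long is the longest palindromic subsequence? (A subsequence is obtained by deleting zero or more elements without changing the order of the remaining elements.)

11

Using dp[i][j] = 2 + dp[i+1][j−1] if the ends match, else max(dp[i+1][j], dp[i][j−1]):
dp[1][15] = 11. A witness is dog cow rat cow cow cat cow cow rat cow dog at positions 1,2,3,4,7,9,10,11,12,13,14.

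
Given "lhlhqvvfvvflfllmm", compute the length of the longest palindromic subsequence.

One longest palindromic subsequence is llvvfvvll (positions 1,3,6,7,8,9,10,14,15); it reads the same forward and backward, and the interval DP gives dp[1][17] = 9.

9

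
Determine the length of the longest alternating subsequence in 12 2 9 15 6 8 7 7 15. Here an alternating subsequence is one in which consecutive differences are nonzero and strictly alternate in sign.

Track the best alternating length ending on an up-step vs a down-step at each position: up/down = 1/1, 1/2, 3/2, 3/1, 3/4, 5/4, 5/6, 5/6, 7/1.
The maximum over both is 7; one such subsequence is 12, 2, 9, 6, 8, 7, 15.

7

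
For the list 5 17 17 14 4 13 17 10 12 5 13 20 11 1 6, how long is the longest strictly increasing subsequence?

5

One longest increasing subsequence is 5, 10, 12, 13, 20 (positions 1,8,9,11,12), of length 5; no longer one exists.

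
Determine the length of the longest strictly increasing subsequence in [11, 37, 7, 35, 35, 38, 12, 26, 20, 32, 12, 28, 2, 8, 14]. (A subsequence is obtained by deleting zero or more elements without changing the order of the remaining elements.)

Let dp[i] be the longest increasing subsequence ending at position i. Then dp = [1, 2, 1, 2, 2, 3, 2, 3, 3, 4, 2, 4, 1, 2, 3].
The maximum is 4; one witness is 11, 12, 26, 32 at positions 1,7,8,10.

4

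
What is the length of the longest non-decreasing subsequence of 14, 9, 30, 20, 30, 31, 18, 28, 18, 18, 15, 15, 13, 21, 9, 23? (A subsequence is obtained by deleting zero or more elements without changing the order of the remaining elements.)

Scanning left to right, the best length ending at each element is: 14→1, 9→1, 30→2, 20→2, 30→3, 31→4, 18→2, 28→3, 18→3, 18→4, 15→2, 15→3, 13→2, 21→5, 9→2, 23→6.
So the longest non-decreasing subsequence has length 6, e.g. 14, 18, 18, 18, 21, 23.

6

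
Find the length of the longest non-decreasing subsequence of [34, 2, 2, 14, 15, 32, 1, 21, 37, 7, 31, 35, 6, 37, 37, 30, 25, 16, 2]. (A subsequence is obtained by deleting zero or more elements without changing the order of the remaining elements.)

9

Let dp[i] be the longest non-decreasing subsequence ending at position i. Then dp = [1, 1, 2, 3, 4, 5, 1, 5, 6, 3, 6, 7, 3, 8, 9, 6, 6, 5, 3].
The maximum is 9; one witness is 2, 2, 14, 15, 21, 31, 35, 37, 37 at positions 2,3,4,5,8,11,12,14,15.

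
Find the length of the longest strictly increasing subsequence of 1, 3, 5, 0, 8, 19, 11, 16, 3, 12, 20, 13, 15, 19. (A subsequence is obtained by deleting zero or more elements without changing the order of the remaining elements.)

9

Let dp[i] be the longest increasing subsequence ending at position i. Then dp = [1, 2, 3, 1, 4, 5, 5, 6, 2, 6, 7, 7, 8, 9].
The maximum is 9; one witness is 1, 3, 5, 8, 11, 12, 13, 15, 19 at positions 1,2,3,5,7,10,12,13,14.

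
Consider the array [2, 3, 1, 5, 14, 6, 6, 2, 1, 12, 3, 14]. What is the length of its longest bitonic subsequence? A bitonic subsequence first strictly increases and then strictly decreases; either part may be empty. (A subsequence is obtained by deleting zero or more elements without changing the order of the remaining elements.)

7

Let inc[i] be the LIS ending at i and dec[i] the longest strictly decreasing subsequence starting at i. inc = [1, 2, 1, 3, 4, 4, 4, 2, 1, 5, 3, 6], dec = [2, 3, 1, 3, 4, 3, 3, 2, 1, 2, 1, 1].
max_i inc[i]+dec[i]−1 = 7, with one witness 2, 3, 5, 14, 6, 2, 1.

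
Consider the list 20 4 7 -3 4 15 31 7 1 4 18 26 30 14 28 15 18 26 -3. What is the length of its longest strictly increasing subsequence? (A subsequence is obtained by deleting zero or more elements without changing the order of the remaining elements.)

One longest increasing subsequence is -3, 4, 7, 14, 15, 18, 26 (positions 4,5,8,14,16,17,18), of length 7; no longer one exists.

7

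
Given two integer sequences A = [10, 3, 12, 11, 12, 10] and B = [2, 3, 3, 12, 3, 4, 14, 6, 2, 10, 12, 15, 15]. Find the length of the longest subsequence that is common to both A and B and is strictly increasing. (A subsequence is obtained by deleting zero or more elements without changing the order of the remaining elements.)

A longest common strictly increasing subsequence is 3, 12 (length 2); it appears in order in both A and B, and no longer such subsequence exists.

2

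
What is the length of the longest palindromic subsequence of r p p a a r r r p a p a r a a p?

11

One longest palindromic subsequence is paaraparaap (positions 2,4,5,6,10,11,12,13,14,15,16); it reads the same forward and backward, and the interval DP gives dp[1][16] = 11.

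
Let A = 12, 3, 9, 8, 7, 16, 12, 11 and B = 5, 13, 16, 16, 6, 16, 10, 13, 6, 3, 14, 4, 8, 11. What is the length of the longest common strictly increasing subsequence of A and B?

3

For each value that appears in both, track the longest common increasing run ending there.
The best achievable length is 3; one witness is 3, 8, 11 (A-positions 2,4,8, B-positions 10,13,14).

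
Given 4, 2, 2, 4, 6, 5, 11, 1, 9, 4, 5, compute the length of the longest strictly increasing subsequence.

Let dp[i] be the longest increasing subsequence ending at position i. Then dp = [1, 1, 1, 2, 3, 3, 4, 1, 4, 2, 3].
The maximum is 4; one witness is 2, 4, 6, 11 at positions 2,4,5,7.

4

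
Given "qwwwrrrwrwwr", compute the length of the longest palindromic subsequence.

Using dp[i][j] = 2 + dp[i+1][j−1] if the ends match, else max(dp[i+1][j], dp[i][j−1]):
dp[1][12] = 9. A witness is wwwrrrwww at positions 2,3,4,5,6,7,8,10,11.

9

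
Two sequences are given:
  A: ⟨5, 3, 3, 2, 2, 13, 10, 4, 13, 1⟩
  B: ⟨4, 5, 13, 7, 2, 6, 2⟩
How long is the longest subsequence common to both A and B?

A longest common subsequence is 5, 2, 2 (length 3); the LCS DP confirms no longer common subsequence exists.

3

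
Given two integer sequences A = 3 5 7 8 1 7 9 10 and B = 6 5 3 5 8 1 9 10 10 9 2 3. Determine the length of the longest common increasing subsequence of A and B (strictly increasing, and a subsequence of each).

For each value that appears in both, track the longest common increasing run ending there.
The best achievable length is 5; one witness is 3, 5, 8, 9, 10 (A-positions 1,2,4,7,8, B-positions 3,4,5,7,8).

5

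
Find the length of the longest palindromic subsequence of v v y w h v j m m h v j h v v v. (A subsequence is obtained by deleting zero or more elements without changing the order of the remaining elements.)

10

One longest palindromic subsequence is vvvjmmjvvv (positions 1,2,6,7,8,9,12,14,15,16); it reads the same forward and backward, and the interval DP gives dp[1][16] = 10.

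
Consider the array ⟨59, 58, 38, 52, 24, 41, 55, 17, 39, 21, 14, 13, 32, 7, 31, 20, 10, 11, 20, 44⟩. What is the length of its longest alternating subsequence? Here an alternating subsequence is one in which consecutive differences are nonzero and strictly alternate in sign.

13

Track the best alternating length ending on an up-step vs a down-step at each position: up/down = 1/1, 1/2, 1/2, 3/2, 1/4, 5/4, 5/2, 1/6, 7/6, 7/8, 1/8, 1/8, 9/8, 1/10, 11/10, 11/12, 11/12, 13/12, 13/12, 13/6.
The maximum over both is 13; one such subsequence is 59, 38, 52, 24, 41, 17, 39, 21, 32, 7, 31, 10, 11.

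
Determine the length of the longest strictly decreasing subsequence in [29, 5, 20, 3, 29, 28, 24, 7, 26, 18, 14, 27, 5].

6

Scanning left to right, the best length ending at each element is: 29→1, 5→2, 20→2, 3→3, 29→1, 28→2, 24→3, 7→4, 26→3, 18→4, 14→5, 27→3, 5→6.
So the longest decreasing subsequence has length 6, e.g. 29, 28, 24, 18, 14, 5.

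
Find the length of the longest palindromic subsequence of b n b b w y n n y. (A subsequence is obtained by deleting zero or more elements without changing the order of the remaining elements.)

4

One longest palindromic subsequence is ynny (positions 6,7,8,9); it reads the same forward and backward, and the interval DP gives dp[1][9] = 4.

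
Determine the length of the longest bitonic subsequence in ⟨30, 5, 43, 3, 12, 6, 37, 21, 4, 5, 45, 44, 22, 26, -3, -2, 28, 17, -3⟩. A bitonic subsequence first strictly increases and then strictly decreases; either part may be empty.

8

One longest bitonic subsequence is 5, 12, 37, 45, 44, 28, 17, -3 (positions 2,5,7,11,12,17,18,19): it rises to 45 then falls. Length 8 is optimal.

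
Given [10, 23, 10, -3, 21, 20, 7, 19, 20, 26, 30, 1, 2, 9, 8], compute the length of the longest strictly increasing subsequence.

One longest increasing subsequence is -3, 7, 19, 20, 26, 30 (positions 4,7,8,9,10,11), of length 6; no longer one exists.

6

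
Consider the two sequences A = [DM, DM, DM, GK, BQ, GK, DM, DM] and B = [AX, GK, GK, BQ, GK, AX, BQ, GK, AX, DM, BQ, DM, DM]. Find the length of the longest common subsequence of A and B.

A longest common subsequence is GK, BQ, GK, DM, DM (length 5); the LCS DP confirms no longer common subsequence exists.

5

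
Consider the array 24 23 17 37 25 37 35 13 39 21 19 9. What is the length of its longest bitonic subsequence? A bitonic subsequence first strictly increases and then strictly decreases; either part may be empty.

Let inc[i] be the LIS ending at i and dec[i] the longest strictly decreasing subsequence starting at i. inc = [1, 1, 1, 2, 2, 3, 3, 1, 4, 2, 2, 1], dec = [5, 4, 3, 5, 4, 5, 4, 2, 4, 3, 2, 1].
max_i inc[i]+dec[i]−1 = 7, with one witness 24, 25, 37, 35, 21, 19, 9.

7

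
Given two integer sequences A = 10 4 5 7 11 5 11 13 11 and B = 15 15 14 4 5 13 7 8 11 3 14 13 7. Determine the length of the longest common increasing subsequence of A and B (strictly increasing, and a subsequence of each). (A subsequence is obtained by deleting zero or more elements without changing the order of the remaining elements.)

For each value that appears in both, track the longest common increasing run ending there.
The best achievable length is 5; one witness is 4, 5, 7, 11, 13 (A-positions 2,3,4,5,8, B-positions 4,5,7,9,12).

5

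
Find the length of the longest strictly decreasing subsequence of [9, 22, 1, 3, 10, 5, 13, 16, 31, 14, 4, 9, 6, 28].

5

Scanning left to right, the best length ending at each element is: 9→1, 22→1, 1→2, 3→2, 10→2, 5→3, 13→2, 16→2, 31→1, 14→3, 4→4, 9→4, 6→5, 28→2.
So the longest decreasing subsequence has length 5, e.g. 22, 16, 14, 9, 6.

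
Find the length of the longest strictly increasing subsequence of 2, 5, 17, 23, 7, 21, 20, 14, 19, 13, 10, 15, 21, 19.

One longest increasing subsequence is 2, 5, 7, 14, 19, 21 (positions 1,2,5,8,9,13), of length 6; no longer one exists.

6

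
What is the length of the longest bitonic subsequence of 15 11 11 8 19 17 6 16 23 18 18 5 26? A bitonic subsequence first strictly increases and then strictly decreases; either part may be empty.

5

One longest bitonic subsequence is 15, 11, 8, 6, 5 (positions 1,3,4,7,12): it rises to 15 then falls. Length 5 is optimal.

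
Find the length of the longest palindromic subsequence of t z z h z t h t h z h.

7

Using dp[i][j] = 2 + dp[i+1][j−1] if the ends match, else max(dp[i+1][j], dp[i][j−1]):
dp[1][11] = 7. A witness is hzhthzh at positions 4,5,7,8,9,10,11.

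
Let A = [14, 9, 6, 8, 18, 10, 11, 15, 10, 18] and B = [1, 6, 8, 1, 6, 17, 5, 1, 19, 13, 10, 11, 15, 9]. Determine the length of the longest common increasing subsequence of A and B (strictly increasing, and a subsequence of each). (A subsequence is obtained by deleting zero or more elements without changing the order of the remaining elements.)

For each value that appears in both, track the longest common increasing run ending there.
The best achievable length is 5; one witness is 6, 8, 10, 11, 15 (A-positions 3,4,6,7,8, B-positions 2,3,11,12,13).

5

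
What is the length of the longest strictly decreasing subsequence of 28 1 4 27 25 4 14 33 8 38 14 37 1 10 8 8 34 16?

Scanning left to right, the best length ending at each element is: 28→1, 1→2, 4→2, 27→2, 25→3, 4→4, 14→4, 33→1, 8→5, 38→1, 14→4, 37→2, 1→6, 10→5, 8→6, 8→6, 34→3, 16→4.
So the longest decreasing subsequence has length 6, e.g. 28, 27, 25, 14, 8, 1.

6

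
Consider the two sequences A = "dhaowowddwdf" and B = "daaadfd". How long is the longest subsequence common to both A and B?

A longest common subsequence is dadd (length 4); the LCS DP confirms no longer common subsequence exists.

4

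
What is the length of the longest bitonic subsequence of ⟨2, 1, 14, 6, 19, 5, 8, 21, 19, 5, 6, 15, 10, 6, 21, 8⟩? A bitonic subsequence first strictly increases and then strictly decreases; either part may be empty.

8

One longest bitonic subsequence is 2, 14, 19, 21, 19, 15, 10, 8 (positions 1,3,5,8,9,12,13,16): it rises to 21 then falls. Length 8 is optimal.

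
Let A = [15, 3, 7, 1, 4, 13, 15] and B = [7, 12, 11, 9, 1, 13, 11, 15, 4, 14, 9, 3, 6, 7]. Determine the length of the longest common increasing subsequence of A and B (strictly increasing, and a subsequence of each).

For each value that appears in both, track the longest common increasing run ending there.
The best achievable length is 3; one witness is 7, 13, 15 (A-positions 3,6,7, B-positions 1,6,8).

3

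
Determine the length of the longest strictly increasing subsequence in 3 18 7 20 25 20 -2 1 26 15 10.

5

One longest increasing subsequence is 3, 18, 20, 25, 26 (positions 1,2,4,5,9), of length 5; no longer one exists.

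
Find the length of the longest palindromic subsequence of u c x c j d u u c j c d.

6

Using dp[i][j] = 2 + dp[i+1][j−1] if the ends match, else max(dp[i+1][j], dp[i][j−1]):
dp[1][12] = 6. A witness is cjuujc at positions 4,5,7,8,10,11.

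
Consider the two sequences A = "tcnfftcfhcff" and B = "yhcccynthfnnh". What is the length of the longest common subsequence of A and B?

5

Backtracking the LCS table gives one alignment: c (A2,B5) → n (A3,B7) → t (A6,B8) → f (A8,B10) → h (A9,B13).
So the longest common subsequence has length 5.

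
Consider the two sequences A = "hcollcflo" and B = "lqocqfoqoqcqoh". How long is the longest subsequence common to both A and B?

Backtracking the LCS table gives one alignment: c (A2,B4) → o (A3,B9) → c (A6,B11) → o (A9,B13).
So the longest common subsequence has length 4.

4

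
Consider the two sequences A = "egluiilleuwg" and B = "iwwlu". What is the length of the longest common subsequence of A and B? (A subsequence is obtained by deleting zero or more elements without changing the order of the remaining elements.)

3

Backtracking the LCS table gives one alignment: i (A5,B1) → l (A8,B4) → u (A10,B5).
So the longest common subsequence has length 3.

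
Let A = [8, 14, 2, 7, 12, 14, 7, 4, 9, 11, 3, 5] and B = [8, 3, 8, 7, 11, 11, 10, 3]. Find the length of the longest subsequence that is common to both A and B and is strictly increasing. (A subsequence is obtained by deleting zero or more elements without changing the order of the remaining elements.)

A longest common strictly increasing subsequence is 8, 11 (length 2); it appears in order in both A and B, and no longer such subsequence exists.

2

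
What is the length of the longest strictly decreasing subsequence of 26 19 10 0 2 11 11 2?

4

Let dp[i] be the longest decreasing subsequence ending at position i. Then dp = [1, 2, 3, 4, 4, 3, 3, 4].
The maximum is 4; one witness is 26, 19, 10, 0 at positions 1,2,3,4.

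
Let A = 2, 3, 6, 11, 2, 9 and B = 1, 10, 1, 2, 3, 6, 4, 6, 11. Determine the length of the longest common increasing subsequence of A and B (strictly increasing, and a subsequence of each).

4

For each value that appears in both, track the longest common increasing run ending there.
The best achievable length is 4; one witness is 2, 3, 6, 11 (A-positions 1,2,3,4, B-positions 4,5,6,9).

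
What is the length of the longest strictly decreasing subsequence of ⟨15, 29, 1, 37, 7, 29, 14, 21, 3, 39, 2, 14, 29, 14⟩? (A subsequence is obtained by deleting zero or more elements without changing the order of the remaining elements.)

One longest decreasing subsequence is 37, 29, 14, 3, 2 (positions 4,6,7,9,11), of length 5; no longer one exists.

5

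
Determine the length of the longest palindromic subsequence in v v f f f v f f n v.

7

One longest palindromic subsequence is vffvffv (positions 1,4,5,6,7,8,10); it reads the same forward and backward, and the interval DP gives dp[1][10] = 7.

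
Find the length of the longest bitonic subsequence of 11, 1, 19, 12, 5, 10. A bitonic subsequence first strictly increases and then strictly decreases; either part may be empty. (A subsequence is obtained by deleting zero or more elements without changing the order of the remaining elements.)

4

One longest bitonic subsequence is 11, 19, 12, 10 (positions 1,3,4,6): it rises to 19 then falls. Length 4 is optimal.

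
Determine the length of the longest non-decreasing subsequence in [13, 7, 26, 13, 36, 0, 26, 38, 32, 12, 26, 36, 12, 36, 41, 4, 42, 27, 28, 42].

Let dp[i] be the longest non-decreasing subsequence ending at position i. Then dp = [1, 1, 2, 2, 3, 1, 3, 4, 4, 2, 4, 5, 3, 6, 7, 2, 8, 5, 6, 9].
The maximum is 9; one witness is 13, 26, 26, 32, 36, 36, 41, 42, 42 at positions 1,3,7,9,12,14,15,17,20.

9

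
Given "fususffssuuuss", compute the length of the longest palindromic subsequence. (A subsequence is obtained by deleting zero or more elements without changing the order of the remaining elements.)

One longest palindromic subsequence is susffsus (positions 3,4,5,6,7,9,12,14); it reads the same forward and backward, and the interval DP gives dp[1][14] = 8.

8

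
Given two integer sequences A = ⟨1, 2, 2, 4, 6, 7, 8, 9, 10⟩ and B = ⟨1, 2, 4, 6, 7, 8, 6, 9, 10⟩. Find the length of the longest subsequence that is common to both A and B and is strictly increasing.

8

For each value that appears in both, track the longest common increasing run ending there.
The best achievable length is 8; one witness is 1, 2, 4, 6, 7, 8, 9, 10 (A-positions 1,2,4,5,6,7,8,9, B-positions 1,2,3,4,5,6,8,9).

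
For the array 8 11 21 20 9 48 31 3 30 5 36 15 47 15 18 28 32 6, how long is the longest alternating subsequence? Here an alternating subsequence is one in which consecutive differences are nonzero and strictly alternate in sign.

A longest alternating subsequence is 8, 21, 20, 48, 3, 30, 5, 36, 15, 47, 15, 18, 6 (positions 1,3,4,6,8,9,10,11,12,13,14,15,18); its 12 consecutive differences strictly alternate in sign, and length 13 is optimal.

13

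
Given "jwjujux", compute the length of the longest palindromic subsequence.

Using dp[i][j] = 2 + dp[i+1][j−1] if the ends match, else max(dp[i+1][j], dp[i][j−1]):
dp[1][7] = 3. A witness is uju at positions 4,5,6.

3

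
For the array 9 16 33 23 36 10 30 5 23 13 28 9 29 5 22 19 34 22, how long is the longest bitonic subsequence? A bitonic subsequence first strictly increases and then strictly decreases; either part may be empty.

One longest bitonic subsequence is 9, 16, 33, 36, 30, 23, 13, 9, 5 (positions 1,2,3,5,7,9,10,12,14): it rises to 36 then falls. Length 9 is optimal.

9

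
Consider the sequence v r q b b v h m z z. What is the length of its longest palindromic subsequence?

4

One longest palindromic subsequence is vbbv (positions 1,4,5,6); it reads the same forward and backward, and the interval DP gives dp[1][10] = 4.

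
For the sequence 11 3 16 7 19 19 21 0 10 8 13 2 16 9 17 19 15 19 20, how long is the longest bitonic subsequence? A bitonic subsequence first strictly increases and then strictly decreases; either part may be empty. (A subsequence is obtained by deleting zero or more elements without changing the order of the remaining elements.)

8

Let inc[i] be the LIS ending at i and dec[i] the longest strictly decreasing subsequence starting at i. inc = [1, 1, 2, 2, 3, 3, 4, 1, 3, 3, 4, 2, 5, 4, 6, 7, 5, 7, 8], dec = [4, 2, 4, 2, 4, 4, 4, 1, 3, 2, 2, 1, 2, 1, 2, 2, 1, 1, 1].
max_i inc[i]+dec[i]−1 = 8, with one witness 3, 7, 10, 13, 16, 17, 19, 15.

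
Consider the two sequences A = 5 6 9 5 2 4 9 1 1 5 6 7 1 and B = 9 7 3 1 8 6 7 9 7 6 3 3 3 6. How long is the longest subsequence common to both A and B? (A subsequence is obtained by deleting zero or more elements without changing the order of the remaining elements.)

Backtracking the LCS table gives one alignment: 9 (A3,B1) → 1 (A8,B4) → 6 (A11,B6) → 7 (A12,B9).
So the longest common subsequence has length 4.

4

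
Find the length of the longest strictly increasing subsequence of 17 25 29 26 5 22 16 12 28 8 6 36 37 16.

Let dp[i] be the longest increasing subsequence ending at position i. Then dp = [1, 2, 3, 3, 1, 2, 2, 2, 4, 2, 2, 5, 6, 3].
The maximum is 6; one witness is 17, 25, 26, 28, 36, 37 at positions 1,2,4,9,12,13.

6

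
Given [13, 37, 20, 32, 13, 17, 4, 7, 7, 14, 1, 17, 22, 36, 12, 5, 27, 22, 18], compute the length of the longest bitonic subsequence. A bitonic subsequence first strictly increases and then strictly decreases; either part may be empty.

One longest bitonic subsequence is 4, 7, 14, 17, 22, 36, 27, 22, 18 (positions 7,8,10,12,13,14,17,18,19): it rises to 36 then falls. Length 9 is optimal.

9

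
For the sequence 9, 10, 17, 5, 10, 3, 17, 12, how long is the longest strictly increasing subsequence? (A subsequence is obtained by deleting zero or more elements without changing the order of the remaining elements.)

Scanning left to right, the best length ending at each element is: 9→1, 10→2, 17→3, 5→1, 10→2, 3→1, 17→3, 12→3.
So the longest increasing subsequence has length 3, e.g. 9, 10, 17.

3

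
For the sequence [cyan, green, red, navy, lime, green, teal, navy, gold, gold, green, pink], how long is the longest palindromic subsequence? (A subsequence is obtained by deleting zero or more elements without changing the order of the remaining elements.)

Using dp[i][j] = 2 + dp[i+1][j−1] if the ends match, else max(dp[i+1][j], dp[i][j−1]):
dp[1][12] = 5. A witness is green navy teal navy green at positions 2,4,7,8,11.

5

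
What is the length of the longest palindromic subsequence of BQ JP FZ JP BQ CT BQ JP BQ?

Using dp[i][j] = 2 + dp[i+1][j−1] if the ends match, else max(dp[i+1][j], dp[i][j−1]):
dp[1][9] = 7. A witness is BQ JP BQ CT BQ JP BQ at positions 1,2,5,6,7,8,9.

7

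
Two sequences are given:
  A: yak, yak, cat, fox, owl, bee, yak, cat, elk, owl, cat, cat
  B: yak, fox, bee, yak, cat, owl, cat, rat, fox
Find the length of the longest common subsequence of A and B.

Backtracking the LCS table gives one alignment: yak (A2,B1) → fox (A4,B2) → bee (A6,B3) → yak (A7,B4) → cat (A8,B5) → owl (A10,B6) → cat (A11,B7).
So the longest common subsequence has length 7.

7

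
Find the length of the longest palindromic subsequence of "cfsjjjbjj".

One longest palindromic subsequence is jjbjj (positions 4,5,7,8,9); it reads the same forward and backward, and the interval DP gives dp[1][9] = 5.

5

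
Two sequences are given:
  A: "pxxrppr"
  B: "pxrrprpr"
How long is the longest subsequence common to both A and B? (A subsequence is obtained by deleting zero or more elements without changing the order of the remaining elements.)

6

Backtracking the LCS table gives one alignment: p (A1,B1) → x (A2,B2) → r (A4,B4) → p (A5,B5) → p (A6,B7) → r (A7,B8).
So the longest common subsequence has length 6.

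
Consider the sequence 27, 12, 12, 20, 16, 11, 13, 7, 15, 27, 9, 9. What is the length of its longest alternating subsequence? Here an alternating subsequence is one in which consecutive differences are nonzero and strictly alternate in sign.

8

Track the best alternating length ending on an up-step vs a down-step at each position: up/down = 1/1, 1/2, 1/2, 3/2, 3/4, 1/4, 5/4, 1/6, 7/4, 7/1, 7/8, 7/8.
The maximum over both is 8; one such subsequence is 27, 12, 20, 11, 13, 7, 15, 9.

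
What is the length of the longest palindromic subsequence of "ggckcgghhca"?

One longest palindromic subsequence is ggckcgg (positions 1,2,3,4,5,6,7); it reads the same forward and backward, and the interval DP gives dp[1][11] = 7.

7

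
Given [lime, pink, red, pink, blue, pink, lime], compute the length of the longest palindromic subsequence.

Using dp[i][j] = 2 + dp[i+1][j−1] if the ends match, else max(dp[i+1][j], dp[i][j−1]):
dp[1][7] = 5. A witness is lime pink blue pink lime at positions 1,2,5,6,7.

5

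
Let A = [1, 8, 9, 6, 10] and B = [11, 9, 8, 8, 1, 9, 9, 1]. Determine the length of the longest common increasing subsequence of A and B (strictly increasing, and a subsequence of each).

2

For each value that appears in both, track the longest common increasing run ending there.
The best achievable length is 2; one witness is 8, 9 (A-positions 2,3, B-positions 3,6).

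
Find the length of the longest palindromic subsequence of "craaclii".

Using dp[i][j] = 2 + dp[i+1][j−1] if the ends match, else max(dp[i+1][j], dp[i][j−1]):
dp[1][8] = 4. A witness is caac at positions 1,3,4,5.

4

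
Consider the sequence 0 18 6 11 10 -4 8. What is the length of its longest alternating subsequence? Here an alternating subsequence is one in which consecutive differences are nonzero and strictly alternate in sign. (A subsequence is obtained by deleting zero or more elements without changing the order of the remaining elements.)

A longest alternating subsequence is 0, 18, 6, 11, -4, 8 (positions 1,2,3,4,6,7); its 5 consecutive differences strictly alternate in sign, and length 6 is optimal.

6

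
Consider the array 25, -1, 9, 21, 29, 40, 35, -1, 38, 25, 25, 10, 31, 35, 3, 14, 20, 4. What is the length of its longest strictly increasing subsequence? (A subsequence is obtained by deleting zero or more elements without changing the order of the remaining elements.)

One longest increasing subsequence is -1, 9, 21, 29, 35, 38 (positions 2,3,4,5,7,9), of length 6; no longer one exists.

6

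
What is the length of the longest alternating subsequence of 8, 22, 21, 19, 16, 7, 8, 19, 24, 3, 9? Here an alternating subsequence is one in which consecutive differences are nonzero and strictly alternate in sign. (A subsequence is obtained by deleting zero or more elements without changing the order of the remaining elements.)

A longest alternating subsequence is 8, 22, 7, 8, 3, 9 (positions 1,2,6,7,10,11); its 5 consecutive differences strictly alternate in sign, and length 6 is optimal.

6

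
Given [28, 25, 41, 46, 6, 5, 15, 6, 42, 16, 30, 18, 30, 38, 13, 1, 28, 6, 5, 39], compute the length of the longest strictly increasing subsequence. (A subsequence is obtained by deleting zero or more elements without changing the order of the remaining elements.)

7

Let dp[i] be the longest increasing subsequence ending at position i. Then dp = [1, 1, 2, 3, 1, 1, 2, 2, 3, 3, 4, 4, 5, 6, 3, 1, 5, 2, 2, 7].
The maximum is 7; one witness is 6, 15, 16, 18, 30, 38, 39 at positions 5,7,10,12,13,14,20.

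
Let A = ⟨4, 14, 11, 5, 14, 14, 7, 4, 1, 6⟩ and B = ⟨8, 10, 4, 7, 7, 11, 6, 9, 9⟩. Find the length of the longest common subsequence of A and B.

Backtracking the LCS table gives one alignment: 4 (A1,B3) → 11 (A3,B6) → 6 (A10,B7).
So the longest common subsequence has length 3.

3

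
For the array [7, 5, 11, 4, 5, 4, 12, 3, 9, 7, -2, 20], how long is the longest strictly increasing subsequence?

Scanning left to right, the best length ending at each element is: 7→1, 5→1, 11→2, 4→1, 5→2, 4→1, 12→3, 3→1, 9→3, 7→3, -2→1, 20→4.
So the longest increasing subsequence has length 4, e.g. 7, 11, 12, 20.

4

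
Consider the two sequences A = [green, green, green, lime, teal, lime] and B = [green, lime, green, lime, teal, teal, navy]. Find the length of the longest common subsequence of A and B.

4

A longest common subsequence is green, green, lime, teal (length 4); the LCS DP confirms no longer common subsequence exists.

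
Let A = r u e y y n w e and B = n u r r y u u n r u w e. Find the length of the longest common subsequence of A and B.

5

A longest common subsequence is runwe (length 5); the LCS DP confirms no longer common subsequence exists.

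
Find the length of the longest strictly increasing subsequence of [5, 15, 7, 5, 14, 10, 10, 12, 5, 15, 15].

5

One longest increasing subsequence is 5, 7, 10, 12, 15 (positions 1,3,6,8,10), of length 5; no longer one exists.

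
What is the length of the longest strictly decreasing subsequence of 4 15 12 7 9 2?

4

One longest decreasing subsequence is 15, 12, 7, 2 (positions 2,3,4,6), of length 4; no longer one exists.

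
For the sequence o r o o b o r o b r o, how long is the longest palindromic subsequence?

Using dp[i][j] = 2 + dp[i+1][j−1] if the ends match, else max(dp[i+1][j], dp[i][j−1]):
dp[1][11] = 9. A witness is orborobro at positions 1,2,5,6,7,8,9,10,11.

9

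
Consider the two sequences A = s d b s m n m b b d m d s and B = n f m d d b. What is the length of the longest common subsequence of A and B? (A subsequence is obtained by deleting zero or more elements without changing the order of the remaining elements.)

4

Backtracking the LCS table gives one alignment: n (A6,B1) → m (A7,B3) → d (A10,B4) → d (A12,B5).
So the longest common subsequence has length 4.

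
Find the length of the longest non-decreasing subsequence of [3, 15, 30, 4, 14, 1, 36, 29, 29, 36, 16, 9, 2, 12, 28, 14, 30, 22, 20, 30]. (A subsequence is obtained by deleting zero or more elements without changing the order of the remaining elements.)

7

Scanning left to right, the best length ending at each element is: 3→1, 15→2, 30→3, 4→2, 14→3, 1→1, 36→4, 29→4, 29→5, 36→6, 16→4, 9→3, 2→2, 12→4, 28→5, 14→5, 30→6, 22→6, 20→6, 30→7.
So the longest non-decreasing subsequence has length 7, e.g. 3, 4, 14, 29, 29, 30, 30.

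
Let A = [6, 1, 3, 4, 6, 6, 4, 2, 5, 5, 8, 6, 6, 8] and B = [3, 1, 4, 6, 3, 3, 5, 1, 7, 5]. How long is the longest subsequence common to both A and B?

A longest common subsequence is 1, 4, 6, 5, 5 (length 5); the LCS DP confirms no longer common subsequence exists.

5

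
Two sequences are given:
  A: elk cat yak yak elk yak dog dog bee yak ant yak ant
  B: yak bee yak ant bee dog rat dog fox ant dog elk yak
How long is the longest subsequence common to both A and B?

A longest common subsequence is yak, yak, dog, dog, ant, yak (length 6); the LCS DP confirms no longer common subsequence exists.

6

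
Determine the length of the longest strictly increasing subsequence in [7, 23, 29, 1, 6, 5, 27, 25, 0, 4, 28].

4

One longest increasing subsequence is 7, 23, 27, 28 (positions 1,2,7,11), of length 4; no longer one exists.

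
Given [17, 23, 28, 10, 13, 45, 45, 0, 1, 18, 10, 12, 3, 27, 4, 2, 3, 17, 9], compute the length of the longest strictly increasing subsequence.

Let dp[i] be the longest increasing subsequence ending at position i. Then dp = [1, 2, 3, 1, 2, 4, 4, 1, 2, 3, 3, 4, 3, 5, 4, 3, 4, 5, 5].
The maximum is 5; one witness is 0, 1, 10, 12, 27 at positions 8,9,11,12,14.

5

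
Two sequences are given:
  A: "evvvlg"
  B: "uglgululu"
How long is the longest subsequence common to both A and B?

2

Backtracking the LCS table gives one alignment: l (A5,B3) → g (A6,B4).
So the longest common subsequence has length 2.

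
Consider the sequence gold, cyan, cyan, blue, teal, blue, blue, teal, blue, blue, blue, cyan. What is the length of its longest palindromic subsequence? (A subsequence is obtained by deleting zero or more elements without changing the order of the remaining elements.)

One longest palindromic subsequence is cyan blue blue blue teal blue blue blue cyan (positions 2,4,6,7,8,9,10,11,12); it reads the same forward and backward, and the interval DP gives dp[1][12] = 9.

9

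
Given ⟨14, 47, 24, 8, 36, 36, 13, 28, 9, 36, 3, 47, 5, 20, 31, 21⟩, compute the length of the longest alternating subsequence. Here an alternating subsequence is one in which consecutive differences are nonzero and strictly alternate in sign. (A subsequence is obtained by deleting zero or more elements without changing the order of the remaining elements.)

13

A longest alternating subsequence is 14, 47, 24, 36, 13, 28, 9, 36, 3, 47, 5, 31, 21 (positions 1,2,3,5,7,8,9,10,11,12,13,15,16); its 12 consecutive differences strictly alternate in sign, and length 13 is optimal.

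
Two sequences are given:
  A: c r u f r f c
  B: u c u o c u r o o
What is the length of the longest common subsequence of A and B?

3

Backtracking the LCS table gives one alignment: c (A1,B5) → u (A3,B6) → r (A5,B7).
So the longest common subsequence has length 3.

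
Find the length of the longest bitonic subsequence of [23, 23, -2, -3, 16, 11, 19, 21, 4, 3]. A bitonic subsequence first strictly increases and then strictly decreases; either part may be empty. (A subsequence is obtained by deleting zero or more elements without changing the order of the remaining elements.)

6

Let inc[i] be the LIS ending at i and dec[i] the longest strictly decreasing subsequence starting at i. inc = [1, 1, 1, 1, 2, 2, 3, 4, 2, 2], dec = [5, 5, 2, 1, 4, 3, 3, 3, 2, 1].
max_i inc[i]+dec[i]−1 = 6, with one witness -2, 16, 19, 21, 4, 3.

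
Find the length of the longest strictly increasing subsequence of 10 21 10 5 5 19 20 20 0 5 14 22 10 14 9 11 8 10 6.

4

Scanning left to right, the best length ending at each element is: 10→1, 21→2, 10→1, 5→1, 5→1, 19→2, 20→3, 20→3, 0→1, 5→2, 14→3, 22→4, 10→3, 14→4, 9→3, 11→4, 8→3, 10→4, 6→3.
So the longest increasing subsequence has length 4, e.g. 10, 19, 20, 22.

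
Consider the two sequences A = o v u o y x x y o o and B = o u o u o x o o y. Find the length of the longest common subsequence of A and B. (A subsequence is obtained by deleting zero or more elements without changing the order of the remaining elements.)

A longest common subsequence is ouoxoo (length 6); the LCS DP confirms no longer common subsequence exists.

6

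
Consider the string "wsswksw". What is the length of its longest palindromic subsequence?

5

One longest palindromic subsequence is wsksw (positions 1,2,5,6,7); it reads the same forward and backward, and the interval DP gives dp[1][7] = 5.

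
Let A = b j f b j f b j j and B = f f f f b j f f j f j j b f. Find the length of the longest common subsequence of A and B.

Backtracking the LCS table gives one alignment: b (A1,B5) → j (A2,B6) → f (A3,B8) → j (A5,B9) → f (A6,B10) → j (A8,B11) → j (A9,B12).
So the longest common subsequence has length 7.

7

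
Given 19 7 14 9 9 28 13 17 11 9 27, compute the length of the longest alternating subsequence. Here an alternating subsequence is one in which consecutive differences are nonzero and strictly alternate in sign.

9

A longest alternating subsequence is 19, 7, 14, 9, 28, 13, 17, 11, 27 (positions 1,2,3,4,6,7,8,9,11); its 8 consecutive differences strictly alternate in sign, and length 9 is optimal.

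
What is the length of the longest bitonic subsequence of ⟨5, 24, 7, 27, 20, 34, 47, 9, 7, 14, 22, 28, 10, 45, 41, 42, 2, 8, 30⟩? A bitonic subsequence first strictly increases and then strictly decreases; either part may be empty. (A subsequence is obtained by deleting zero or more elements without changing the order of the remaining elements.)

Let inc[i] be the LIS ending at i and dec[i] the longest strictly decreasing subsequence starting at i. inc = [1, 2, 2, 3, 3, 4, 5, 3, 2, 4, 5, 6, 4, 7, 7, 8, 1, 3, 7], dec = [2, 5, 2, 5, 4, 4, 4, 3, 2, 3, 3, 3, 2, 3, 2, 2, 1, 1, 1].
max_i inc[i]+dec[i]−1 = 9, with one witness 5, 7, 9, 14, 22, 28, 45, 42, 30.

9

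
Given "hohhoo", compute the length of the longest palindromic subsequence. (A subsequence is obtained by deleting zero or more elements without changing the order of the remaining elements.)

4

Using dp[i][j] = 2 + dp[i+1][j−1] if the ends match, else max(dp[i+1][j], dp[i][j−1]):
dp[1][6] = 4. A witness is ohho at positions 2,3,4,6.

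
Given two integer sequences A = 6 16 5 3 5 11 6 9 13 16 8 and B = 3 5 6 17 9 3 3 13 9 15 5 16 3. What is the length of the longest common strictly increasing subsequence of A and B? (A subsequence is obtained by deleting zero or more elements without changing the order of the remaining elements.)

A longest common strictly increasing subsequence is 3, 5, 6, 9, 13, 16 (length 6); it appears in order in both A and B, and no longer such subsequence exists.

6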